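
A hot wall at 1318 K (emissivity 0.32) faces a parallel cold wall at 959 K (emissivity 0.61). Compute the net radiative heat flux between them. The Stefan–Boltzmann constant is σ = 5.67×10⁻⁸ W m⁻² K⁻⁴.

q ≈ 32700 W/m²

For two large parallel gray plates, q = σ(T₁⁴ − T₂⁴) / (1/ε₁ + 1/ε₂ − 1).
1/ε₁ + 1/ε₂ − 1 = 1/0.32 + 1/0.61 − 1 = 3.764.
T₁⁴ − T₂⁴ = 3.02×10^12 − 8.46×10^11 = 2.17×10^12 K⁴.
q = 5.67×10⁻⁸ × 2.17×10^12 / 3.764 = 32700 W/m².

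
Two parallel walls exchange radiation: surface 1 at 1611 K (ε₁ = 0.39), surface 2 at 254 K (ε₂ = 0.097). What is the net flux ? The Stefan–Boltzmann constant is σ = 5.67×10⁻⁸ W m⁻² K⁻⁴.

q ≈ 32100 W/m²

For two large parallel gray plates, q = σ(T₁⁴ − T₂⁴) / (1/ε₁ + 1/ε₂ − 1).
1/ε₁ + 1/ε₂ − 1 = 1/0.39 + 1/0.097 − 1 = 11.87.
T₁⁴ − T₂⁴ = 6.74×10^12 − 4.16×10^9 = 6.73×10^12 K⁴.
q = 5.67×10⁻⁸ × 6.73×10^12 / 11.87 = 32100 W/m².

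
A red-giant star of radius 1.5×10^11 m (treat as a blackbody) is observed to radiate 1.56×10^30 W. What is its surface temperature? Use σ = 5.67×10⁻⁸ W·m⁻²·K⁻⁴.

A = 4πr² = 4π × (1.5×10^11)² = 2.83×10^23 m².
From P = σAT⁴, T = (P / σA)^(1/4) = (1.56×10^30 / (5.67×10⁻⁸ × 2.83×10^23))^(1/4).
T = (9.73×10^13)^(1/4) = 3140 K.

T ≈ 3140 K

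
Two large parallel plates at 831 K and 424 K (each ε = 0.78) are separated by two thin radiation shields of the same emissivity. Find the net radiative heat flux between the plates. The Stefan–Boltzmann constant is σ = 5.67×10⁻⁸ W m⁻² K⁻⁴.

Each of the 3 gaps contributes resistance (2/ε − 1) = 2/0.78 − 1 = 1.564; total = 4.692.
q = σ(T₁⁴ − T₂⁴) / 4.692 = 5.67×10⁻⁸ × 4.45×10^11 / 4.692 = 5370 W/m².

q ≈ 5370 W/m²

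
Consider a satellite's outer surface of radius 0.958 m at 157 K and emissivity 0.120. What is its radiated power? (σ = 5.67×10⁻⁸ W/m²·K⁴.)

A = 4πr² = 4π × (0.958)² = 11.5 m².
P = εσAT⁴ = 0.120 × 5.67×10⁻⁸ × 11.5 × (157)⁴ = 0.120 × 5.67×10⁻⁸ × 11.5 × 6.08×10^8.
P = 47.7 W.

P ≈ 47.7 W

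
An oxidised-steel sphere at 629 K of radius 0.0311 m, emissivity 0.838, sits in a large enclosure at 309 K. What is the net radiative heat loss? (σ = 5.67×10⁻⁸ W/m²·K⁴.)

Q ≈ 85.1 W

A = 4πr² = 4π × (0.0311)² = 0.0122 m².
Q = εσA(T⁴ − T_s⁴). T⁴ − T_s⁴ = (629)⁴ − (309)⁴ = 1.57×10^11 − 9.12×10^9 = 1.47×10^11 K⁴.
Q = 0.838 × 5.67×10⁻⁸ × 0.0122 × 1.47×10^11 = 85.1 W.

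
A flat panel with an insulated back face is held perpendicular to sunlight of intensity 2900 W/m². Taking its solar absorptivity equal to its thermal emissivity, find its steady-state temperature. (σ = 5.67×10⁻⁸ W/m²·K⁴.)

Absorbed flux αS = emitted flux εσT⁴ (one radiating face); with α = ε, T = (S/σ)^(1/4).
T = (2900 / 5.67×10⁻⁸)^(1/4) = (5.11×10^10)^(1/4).
T = 476 K.

T ≈ 476 K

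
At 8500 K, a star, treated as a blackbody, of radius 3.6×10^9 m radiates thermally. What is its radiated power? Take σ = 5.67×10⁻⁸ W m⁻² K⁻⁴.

P ≈ 4.82×10^28 W

A = 4πr² = 4π × (3.6×10^9)² = 1.63×10^20 m².
P = σAT⁴ = 5.67×10⁻⁸ × 1.63×10^20 × (8500)⁴ = 5.67×10⁻⁸ × 1.63×10^20 × 5.22×10^15.
P = 4.82×10^28 W.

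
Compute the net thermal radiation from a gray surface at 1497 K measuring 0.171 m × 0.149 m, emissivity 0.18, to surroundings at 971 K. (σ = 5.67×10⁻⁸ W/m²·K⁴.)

Q ≈ 1070 W

A = 0.171 × 0.149 = 0.0255 m².
Q = εσA(T⁴ − T_s⁴). T⁴ − T_s⁴ = (1497)⁴ − (971)⁴ = 5.02×10^12 − 8.89×10^11 = 4.13×10^12 K⁴.
Q = 0.18 × 5.67×10⁻⁸ × 0.0255 × 4.13×10^12 = 1070 W.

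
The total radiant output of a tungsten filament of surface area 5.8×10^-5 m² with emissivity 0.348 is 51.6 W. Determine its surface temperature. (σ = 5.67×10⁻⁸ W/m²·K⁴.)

From P = εσAT⁴, T = (P / εσA)^(1/4) = (51.6 / (0.348 × 5.67×10⁻⁸ × 5.80×10^-5))^(1/4).
T = (4.51×10^13)^(1/4) = 2590 K.

T ≈ 2590 K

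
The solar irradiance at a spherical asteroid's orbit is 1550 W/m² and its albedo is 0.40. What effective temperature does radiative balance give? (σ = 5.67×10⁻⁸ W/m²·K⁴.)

Power absorbed = (1−a)S·πR²; power emitted = 4πR²σT⁴. Equating and cancelling πR²:
T = ((1−a)S / 4σ)^(1/4) = (930 / (4 × 5.67×10⁻⁸))^(1/4) = (4.10×10^9)^(1/4).
T = 253 K.

T ≈ 253 K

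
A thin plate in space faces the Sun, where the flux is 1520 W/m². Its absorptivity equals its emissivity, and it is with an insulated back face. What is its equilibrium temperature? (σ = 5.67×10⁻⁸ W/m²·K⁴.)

T ≈ 405 K

Absorbed flux αS = emitted flux εσT⁴ (one radiating face); with α = ε, T = (S/σ)^(1/4).
T = (1520 / 5.67×10⁻⁸)^(1/4) = (2.68×10^10)^(1/4).
T = 405 K.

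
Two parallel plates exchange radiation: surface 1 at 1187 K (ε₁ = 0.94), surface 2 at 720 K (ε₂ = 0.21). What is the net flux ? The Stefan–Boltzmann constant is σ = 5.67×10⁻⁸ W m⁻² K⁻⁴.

q ≈ 20200 W/m²

For two large parallel gray plates, q = σ(T₁⁴ − T₂⁴) / (1/ε₁ + 1/ε₂ − 1).
1/ε₁ + 1/ε₂ − 1 = 1/0.94 + 1/0.21 − 1 = 4.826.
T₁⁴ − T₂⁴ = 1.99×10^12 − 2.69×10^11 = 1.72×10^12 K⁴.
q = 5.67×10⁻⁸ × 1.72×10^12 / 4.826 = 20200 W/m².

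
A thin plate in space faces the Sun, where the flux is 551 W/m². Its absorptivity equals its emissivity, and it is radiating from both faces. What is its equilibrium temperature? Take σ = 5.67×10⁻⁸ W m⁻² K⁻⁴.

T ≈ 264 K

Absorbed flux αS = emitted flux 2εσT⁴ per unit area; with α = ε this gives T = (S/2σ)^(1/4).
T = (551 / (2 × 5.67×10⁻⁸))^(1/4) = (4.86×10^9)^(1/4).
T = 264 K.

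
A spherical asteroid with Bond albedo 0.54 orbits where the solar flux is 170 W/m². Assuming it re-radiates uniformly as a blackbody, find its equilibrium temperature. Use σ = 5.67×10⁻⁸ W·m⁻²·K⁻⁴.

Power absorbed = (1−a)S·πR²; power emitted = 4πR²σT⁴. Equating and cancelling πR²:
T = ((1−a)S / 4σ)^(1/4) = (78.2 / (4 × 5.67×10⁻⁸))^(1/4) = (3.45×10^8)^(1/4).
T = 136 K.

T ≈ 136 K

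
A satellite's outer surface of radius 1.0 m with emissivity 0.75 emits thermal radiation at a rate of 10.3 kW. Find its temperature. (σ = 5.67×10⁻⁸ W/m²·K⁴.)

T ≈ 373 K

A = 4πr² = 4π × (1.0)² = 12.6 m².
From P = εσAT⁴, T = (P / εσA)^(1/4) = (10300 / (0.75 × 5.67×10⁻⁸ × 12.6))^(1/4).
T = (1.93×10^10)^(1/4) = 373 K.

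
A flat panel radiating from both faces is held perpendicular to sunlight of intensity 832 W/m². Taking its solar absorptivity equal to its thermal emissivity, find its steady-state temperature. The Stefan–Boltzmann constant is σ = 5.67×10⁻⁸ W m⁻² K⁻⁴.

T ≈ 293 K

Absorbed flux αS = emitted flux 2εσT⁴ per unit area; with α = ε this gives T = (S/2σ)^(1/4).
T = (832 / (2 × 5.67×10⁻⁸))^(1/4) = (7.34×10^9)^(1/4).
T = 293 K.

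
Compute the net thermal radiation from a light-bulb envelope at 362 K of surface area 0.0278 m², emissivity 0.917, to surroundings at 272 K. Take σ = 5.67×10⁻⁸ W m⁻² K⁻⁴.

Q = εσA(T⁴ − T_s⁴). T⁴ − T_s⁴ = (362)⁴ − (272)⁴ = 1.72×10^10 − 5.47×10^9 = 1.17×10^10 K⁴.
Q = 0.917 × 5.67×10⁻⁸ × 0.0278 × 1.17×10^10 = 16.9 W.

Q ≈ 16.9 W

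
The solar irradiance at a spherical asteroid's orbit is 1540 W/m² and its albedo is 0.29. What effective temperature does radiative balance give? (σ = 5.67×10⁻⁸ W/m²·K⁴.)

T ≈ 264 K

Power absorbed = (1−a)S·πR²; power emitted = 4πR²σT⁴. Equating and cancelling πR²:
T = ((1−a)S / 4σ)^(1/4) = (1090 / (4 × 5.67×10⁻⁸))^(1/4) = (4.82×10^9)^(1/4).
T = 264 K.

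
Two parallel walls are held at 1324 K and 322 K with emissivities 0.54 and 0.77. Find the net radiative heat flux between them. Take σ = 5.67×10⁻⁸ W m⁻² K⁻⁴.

q ≈ 80700 W/m²

For two large parallel gray plates, q = σ(T₁⁴ − T₂⁴) / (1/ε₁ + 1/ε₂ − 1).
1/ε₁ + 1/ε₂ − 1 = 1/0.54 + 1/0.77 − 1 = 2.151.
T₁⁴ − T₂⁴ = 3.07×10^12 − 1.08×10^10 = 3.06×10^12 K⁴.
q = 5.67×10⁻⁸ × 3.06×10^12 / 2.151 = 80700 W/m².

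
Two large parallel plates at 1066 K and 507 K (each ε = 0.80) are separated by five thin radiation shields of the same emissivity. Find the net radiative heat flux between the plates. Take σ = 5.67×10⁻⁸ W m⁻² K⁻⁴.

Each of the 6 gaps contributes resistance (2/ε − 1) = 2/0.80 − 1 = 1.500; total = 9.000.
q = σ(T₁⁴ − T₂⁴) / 9.000 = 5.67×10⁻⁸ × 1.23×10^12 / 9.000 = 7720 W/m².

q ≈ 7720 W/m²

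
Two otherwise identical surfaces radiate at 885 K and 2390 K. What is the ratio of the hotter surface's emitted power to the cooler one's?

ratio ≈ 53.2

P ∝ T⁴, so the ratio is (2390/885)⁴ = (2.701)⁴ = 53.2.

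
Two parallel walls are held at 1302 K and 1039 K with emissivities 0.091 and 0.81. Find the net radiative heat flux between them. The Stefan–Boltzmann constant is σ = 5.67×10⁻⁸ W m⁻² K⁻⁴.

For two large parallel gray plates, q = σ(T₁⁴ − T₂⁴) / (1/ε₁ + 1/ε₂ − 1).
1/ε₁ + 1/ε₂ − 1 = 1/0.091 + 1/0.81 − 1 = 11.22.
T₁⁴ − T₂⁴ = 2.87×10^12 − 1.17×10^12 = 1.71×10^12 K⁴.
q = 5.67×10⁻⁸ × 1.71×10^12 / 11.22 = 8630 W/m².

q ≈ 8630 W/m²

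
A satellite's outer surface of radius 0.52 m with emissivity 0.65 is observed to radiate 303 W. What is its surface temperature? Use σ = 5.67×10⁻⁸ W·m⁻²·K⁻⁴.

A = 4πr² = 4π × (0.52)² = 3.40 m².
From P = εσAT⁴, T = (P / εσA)^(1/4) = (303 / (0.65 × 5.67×10⁻⁸ × 3.40))^(1/4).
T = (2.42×10^9)^(1/4) = 222 K.

T ≈ 222 K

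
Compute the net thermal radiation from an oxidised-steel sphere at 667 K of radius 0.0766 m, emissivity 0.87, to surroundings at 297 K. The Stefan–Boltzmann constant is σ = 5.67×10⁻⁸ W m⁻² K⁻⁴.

A = 4πr² = 4π × (0.0766)² = 0.0737 m².
Q = εσA(T⁴ − T_s⁴). T⁴ − T_s⁴ = (667)⁴ − (297)⁴ = 1.98×10^11 − 7.78×10^9 = 1.90×10^11 K⁴.
Q = 0.87 × 5.67×10⁻⁸ × 0.0737 × 1.90×10^11 = 692 W.

Q ≈ 692 W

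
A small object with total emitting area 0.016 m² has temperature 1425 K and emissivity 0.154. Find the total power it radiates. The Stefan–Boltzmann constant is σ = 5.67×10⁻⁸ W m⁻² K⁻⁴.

P = εσAT⁴ = 0.154 × 5.67×10⁻⁸ × 0.0160 × (1425)⁴ = 0.154 × 5.67×10⁻⁸ × 0.0160 × 4.12×10^12.
P = 576 W.

P ≈ 576 W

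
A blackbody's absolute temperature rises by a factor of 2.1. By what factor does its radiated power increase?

P ∝ T⁴, so the power scales as (2.1)⁴ = 19.4.

factor ≈ 19.4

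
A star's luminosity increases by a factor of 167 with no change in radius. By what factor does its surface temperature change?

P ∝ T⁴ ⇒ T ∝ P^(1/4), so T scales by (167)^(1/4) = 3.59.

factor ≈ 3.59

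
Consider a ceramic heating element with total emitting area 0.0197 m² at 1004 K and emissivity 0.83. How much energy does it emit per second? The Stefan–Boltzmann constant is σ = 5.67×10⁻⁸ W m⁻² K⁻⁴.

P = εσAT⁴ = 0.83 × 5.67×10⁻⁸ × 0.0197 × (1004)⁴ = 0.83 × 5.67×10⁻⁸ × 0.0197 × 1.02×10^12.
P = 942 W.

P ≈ 942 W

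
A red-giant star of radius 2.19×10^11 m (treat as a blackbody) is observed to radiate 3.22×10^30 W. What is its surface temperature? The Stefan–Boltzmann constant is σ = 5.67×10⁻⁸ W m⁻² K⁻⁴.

A = 4πr² = 4π × (2.19×10^11)² = 6.03×10^23 m².
From P = σAT⁴, T = (P / σA)^(1/4) = (3.22×10^30 / (5.67×10⁻⁸ × 6.03×10^23))^(1/4).
T = (9.42×10^13)^(1/4) = 3120 K.

T ≈ 3120 K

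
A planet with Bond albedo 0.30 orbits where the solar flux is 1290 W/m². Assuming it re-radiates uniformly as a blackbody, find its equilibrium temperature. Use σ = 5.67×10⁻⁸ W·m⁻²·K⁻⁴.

T ≈ 251 K

Power absorbed = (1−a)S·πR²; power emitted = 4πR²σT⁴. Equating and cancelling πR²:
T = ((1−a)S / 4σ)^(1/4) = (903 / (4 × 5.67×10⁻⁸))^(1/4) = (3.98×10^9)^(1/4).
T = 251 K.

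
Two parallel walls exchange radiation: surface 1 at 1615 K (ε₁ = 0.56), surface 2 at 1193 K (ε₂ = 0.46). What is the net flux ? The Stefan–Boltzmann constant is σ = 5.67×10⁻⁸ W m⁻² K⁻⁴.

For two large parallel gray plates, q = σ(T₁⁴ − T₂⁴) / (1/ε₁ + 1/ε₂ − 1).
1/ε₁ + 1/ε₂ − 1 = 1/0.56 + 1/0.46 − 1 = 2.960.
T₁⁴ − T₂⁴ = 6.80×10^12 − 2.03×10^12 = 4.78×10^12 K⁴.
q = 5.67×10⁻⁸ × 4.78×10^12 / 2.960 = 91500 W/m².

q ≈ 91500 W/m²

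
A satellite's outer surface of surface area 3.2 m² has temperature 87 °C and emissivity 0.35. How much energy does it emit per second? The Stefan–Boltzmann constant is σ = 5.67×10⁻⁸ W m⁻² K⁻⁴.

87 °C = 360 K.
Stefan–Boltzmann: P = εσAT⁴ = 0.35 × 5.67×10⁻⁸ × 3.20 × (360)⁴ = 0.35 × 5.67×10⁻⁸ × 3.20 × 1.68×10^10.
P = 1070 W.

P ≈ 1070 W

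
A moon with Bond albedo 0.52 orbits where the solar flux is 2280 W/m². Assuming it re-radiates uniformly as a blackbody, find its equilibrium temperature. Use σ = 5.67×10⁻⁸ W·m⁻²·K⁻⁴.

Power absorbed = (1−a)S·πR²; power emitted = 4πR²σT⁴. Equating and cancelling πR²:
T = ((1−a)S / 4σ)^(1/4) = (1090 / (4 × 5.67×10⁻⁸))^(1/4) = (4.83×10^9)^(1/4).
T = 264 K.

T ≈ 264 K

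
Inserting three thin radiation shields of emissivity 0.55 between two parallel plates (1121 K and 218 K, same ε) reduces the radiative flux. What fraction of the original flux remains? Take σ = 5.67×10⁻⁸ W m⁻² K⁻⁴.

With N identical shields there are N+1 = 4 gaps in series, each with the same radiative resistance, so the flux falls to 1/(N+1) of its unshielded value.

ratio ≈ 0.250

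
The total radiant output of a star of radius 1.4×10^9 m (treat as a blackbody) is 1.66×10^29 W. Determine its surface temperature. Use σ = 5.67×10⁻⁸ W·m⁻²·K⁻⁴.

A = 4πr² = 4π × (1.4×10^9)² = 2.46×10^19 m².
From P = σAT⁴, T = (P / σA)^(1/4) = (1.66×10^29 / (5.67×10⁻⁸ × 2.46×10^19))^(1/4).
T = (1.19×10^17)^(1/4) = 18600 K.

T ≈ 18600 K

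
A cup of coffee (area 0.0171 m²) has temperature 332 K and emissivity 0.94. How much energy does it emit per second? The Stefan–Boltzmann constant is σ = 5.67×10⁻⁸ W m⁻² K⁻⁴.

P ≈ 11.1 W

Stefan–Boltzmann: P = εσAT⁴ = 0.94 × 5.67×10⁻⁸ × 0.0171 × (332)⁴ = 0.94 × 5.67×10⁻⁸ × 0.0171 × 1.21×10^10.
P = 11.1 W.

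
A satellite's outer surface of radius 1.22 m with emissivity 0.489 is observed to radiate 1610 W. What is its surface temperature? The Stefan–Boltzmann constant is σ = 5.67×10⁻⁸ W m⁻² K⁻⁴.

T ≈ 236 K

A = 4πr² = 4π × (1.22)² = 18.7 m².
From P = εσAT⁴, T = (P / εσA)^(1/4) = (1610 / (0.489 × 5.67×10⁻⁸ × 18.7))^(1/4).
T = (3.10×10^9)^(1/4) = 236 K.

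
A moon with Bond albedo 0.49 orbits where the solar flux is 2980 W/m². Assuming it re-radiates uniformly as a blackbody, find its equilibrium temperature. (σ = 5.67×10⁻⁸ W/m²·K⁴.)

T ≈ 286 K

Power absorbed = (1−a)S·πR²; power emitted = 4πR²σT⁴. Equating and cancelling πR²:
T = ((1−a)S / 4σ)^(1/4) = (1520 / (4 × 5.67×10⁻⁸))^(1/4) = (6.70×10^9)^(1/4).
T = 286 K.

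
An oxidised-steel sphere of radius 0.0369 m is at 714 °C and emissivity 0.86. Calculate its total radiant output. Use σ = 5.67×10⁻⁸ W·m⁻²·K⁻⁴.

A = 4πr² = 4π × (0.0369)² = 0.0171 m².
714 °C = 987 K.
Stefan–Boltzmann: P = εσAT⁴ = 0.86 × 5.67×10⁻⁸ × 0.0171 × (987)⁴ = 0.86 × 5.67×10⁻⁸ × 0.0171 × 9.49×10^11.
P = 792 W.

P ≈ 792 W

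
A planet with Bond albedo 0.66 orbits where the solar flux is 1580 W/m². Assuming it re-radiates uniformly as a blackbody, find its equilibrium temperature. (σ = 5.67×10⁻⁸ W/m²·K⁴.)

T ≈ 221 K

Power absorbed = (1−a)S·πR²; power emitted = 4πR²σT⁴. Equating and cancelling πR²:
T = ((1−a)S / 4σ)^(1/4) = (537 / (4 × 5.67×10⁻⁸))^(1/4) = (2.37×10^9)^(1/4).
T = 221 K.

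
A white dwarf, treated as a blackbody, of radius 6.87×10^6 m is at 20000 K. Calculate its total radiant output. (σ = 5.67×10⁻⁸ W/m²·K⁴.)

P ≈ 5.38×10^24 W

A = 4πr² = 4π × (6.87×10^6)² = 5.93×10^14 m².
P = σAT⁴ = 5.67×10⁻⁸ × 5.93×10^14 × (20000)⁴ = 5.67×10⁻⁸ × 5.93×10^14 × 1.60×10^17.
P = 5.38×10^24 W.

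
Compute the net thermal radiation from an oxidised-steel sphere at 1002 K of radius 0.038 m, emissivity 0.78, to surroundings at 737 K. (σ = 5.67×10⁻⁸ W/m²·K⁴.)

Q ≈ 572 W

A = 4πr² = 4π × (0.038)² = 0.0181 m².
Q = εσA(T⁴ − T_s⁴). T⁴ − T_s⁴ = (1002)⁴ − (737)⁴ = 1.01×10^12 − 2.95×10^11 = 7.13×10^11 K⁴.
Q = 0.78 × 5.67×10⁻⁸ × 0.0181 × 7.13×10^11 = 572 W.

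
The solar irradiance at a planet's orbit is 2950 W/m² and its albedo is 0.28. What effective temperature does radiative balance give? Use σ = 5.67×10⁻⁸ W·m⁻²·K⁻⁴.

Power absorbed = (1−a)S·πR²; power emitted = 4πR²σT⁴. Equating and cancelling πR²:
T = ((1−a)S / 4σ)^(1/4) = (2120 / (4 × 5.67×10⁻⁸))^(1/4) = (9.37×10^9)^(1/4).
T = 311 K.

T ≈ 311 K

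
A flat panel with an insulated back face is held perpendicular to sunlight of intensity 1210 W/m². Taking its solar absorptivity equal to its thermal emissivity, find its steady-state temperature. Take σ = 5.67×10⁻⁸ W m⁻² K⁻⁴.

Absorbed flux αS = emitted flux εσT⁴ (one radiating face); with α = ε, T = (S/σ)^(1/4).
T = (1210 / 5.67×10⁻⁸)^(1/4) = (2.13×10^10)^(1/4).
T = 382 K.

T ≈ 382 K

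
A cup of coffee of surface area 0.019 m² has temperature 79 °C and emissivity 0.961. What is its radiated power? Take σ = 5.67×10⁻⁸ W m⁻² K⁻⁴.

79 °C = 352 K.
Stefan–Boltzmann: P = εσAT⁴ = 0.961 × 5.67×10⁻⁸ × 0.0190 × (352)⁴ = 0.961 × 5.67×10⁻⁸ × 0.0190 × 1.54×10^10.
P = 15.9 W.

P ≈ 15.9 W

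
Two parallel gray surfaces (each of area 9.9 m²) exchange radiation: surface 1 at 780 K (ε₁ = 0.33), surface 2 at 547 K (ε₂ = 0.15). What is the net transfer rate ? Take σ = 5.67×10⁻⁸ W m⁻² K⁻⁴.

For two large parallel gray plates, q = σ(T₁⁴ − T₂⁴) / (1/ε₁ + 1/ε₂ − 1).
1/ε₁ + 1/ε₂ − 1 = 1/0.33 + 1/0.15 − 1 = 8.697.
T₁⁴ − T₂⁴ = 3.70×10^11 − 8.95×10^10 = 2.81×10^11 K⁴.
q = 5.67×10⁻⁸ × 2.81×10^11 / 8.697 = 1830 W/m².
Q = q·A = 1830 × 9.9 = 18100 W.

Q ≈ 18100 W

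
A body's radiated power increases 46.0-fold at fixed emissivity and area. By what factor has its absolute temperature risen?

factor ≈ 2.60

P ∝ T⁴ ⇒ T ∝ P^(1/4), so T scales by (46.0)^(1/4) = 2.60.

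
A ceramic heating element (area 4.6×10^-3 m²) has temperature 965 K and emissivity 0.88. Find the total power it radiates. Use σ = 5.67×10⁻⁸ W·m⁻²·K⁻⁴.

P ≈ 199 W

P = εσAT⁴ = 0.88 × 5.67×10⁻⁸ × 4.60×10^-3 × (965)⁴ = 0.88 × 5.67×10⁻⁸ × 4.60×10^-3 × 8.67×10^11.
P = 199 W.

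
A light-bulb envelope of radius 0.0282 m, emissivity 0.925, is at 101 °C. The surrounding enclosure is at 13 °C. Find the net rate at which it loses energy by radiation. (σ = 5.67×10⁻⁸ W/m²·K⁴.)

Q ≈ 6.75 W

A = 4πr² = 4π × (0.0282)² = 9.99×10^-3 m².
Convert: 101 °C = 374 K; 13 °C = 286 K.
Q = εσA(T⁴ − T_s⁴). T⁴ − T_s⁴ = (374)⁴ − (286)⁴ = 1.96×10^10 − 6.69×10^9 = 1.29×10^10 K⁴.
Q = 0.925 × 5.67×10⁻⁸ × 9.99×10^-3 × 1.29×10^10 = 6.75 W.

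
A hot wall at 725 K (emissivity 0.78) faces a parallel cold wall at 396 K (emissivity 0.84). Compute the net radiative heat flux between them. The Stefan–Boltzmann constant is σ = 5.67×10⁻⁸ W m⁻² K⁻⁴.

For two large parallel gray plates, q = σ(T₁⁴ − T₂⁴) / (1/ε₁ + 1/ε₂ − 1).
1/ε₁ + 1/ε₂ − 1 = 1/0.78 + 1/0.84 − 1 = 1.473.
T₁⁴ − T₂⁴ = 2.76×10^11 − 2.46×10^10 = 2.52×10^11 K⁴.
q = 5.67×10⁻⁸ × 2.52×10^11 / 1.473 = 9690 W/m².

q ≈ 9690 W/m²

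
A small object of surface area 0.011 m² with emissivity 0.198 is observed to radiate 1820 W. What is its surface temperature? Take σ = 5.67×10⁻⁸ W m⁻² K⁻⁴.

T ≈ 1960 K

From P = εσAT⁴, T = (P / εσA)^(1/4) = (1820 / (0.198 × 5.67×10⁻⁸ × 0.0110))^(1/4).
T = (1.47×10^13)^(1/4) = 1960 K.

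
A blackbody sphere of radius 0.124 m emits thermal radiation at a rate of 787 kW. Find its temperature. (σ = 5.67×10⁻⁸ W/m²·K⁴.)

T ≈ 2910 K

A = 4πr² = 4π × (0.124)² = 0.193 m².
From P = σAT⁴, T = (P / σA)^(1/4) = (7.87×10^5 / (5.67×10⁻⁸ × 0.193))^(1/4).
T = (7.18×10^13)^(1/4) = 2910 K.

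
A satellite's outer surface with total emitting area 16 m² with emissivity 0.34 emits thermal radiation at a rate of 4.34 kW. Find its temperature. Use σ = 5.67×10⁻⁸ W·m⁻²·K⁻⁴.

From P = εσAT⁴, T = (P / εσA)^(1/4) = (4340 / (0.34 × 5.67×10⁻⁸ × 16.0))^(1/4).
T = (1.41×10^10)^(1/4) = 344 K.

T ≈ 344 K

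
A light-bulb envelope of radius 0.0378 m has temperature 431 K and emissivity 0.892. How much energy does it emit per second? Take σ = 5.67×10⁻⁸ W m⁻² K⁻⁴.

P ≈ 31.3 W

A = 4πr² = 4π × (0.0378)² = 0.0180 m².
P = εσAT⁴ = 0.892 × 5.67×10⁻⁸ × 0.0180 × (431)⁴ = 0.892 × 5.67×10⁻⁸ × 0.0180 × 3.45×10^10.
P = 31.3 W.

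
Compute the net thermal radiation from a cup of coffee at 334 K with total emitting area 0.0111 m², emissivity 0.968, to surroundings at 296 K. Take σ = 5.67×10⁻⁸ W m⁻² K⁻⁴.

Q = εσA(T⁴ − T_s⁴). T⁴ − T_s⁴ = (334)⁴ − (296)⁴ = 1.24×10^10 − 7.68×10^9 = 4.77×10^9 K⁴.
Q = 0.968 × 5.67×10⁻⁸ × 0.0111 × 4.77×10^9 = 2.90 W.

Q ≈ 2.90 W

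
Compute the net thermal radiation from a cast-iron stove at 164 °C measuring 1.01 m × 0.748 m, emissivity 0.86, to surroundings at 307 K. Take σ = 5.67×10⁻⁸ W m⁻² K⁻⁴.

A = 1.01 × 0.748 = 0.755 m².
Convert: 164 °C = 437 K.
Q = εσA(T⁴ − T_s⁴). T⁴ − T_s⁴ = (437)⁴ − (307)⁴ = 3.65×10^10 − 8.88×10^9 = 2.76×10^10 K⁴.
Q = 0.86 × 5.67×10⁻⁸ × 0.755 × 2.76×10^10 = 1020 W.

Q ≈ 1020 W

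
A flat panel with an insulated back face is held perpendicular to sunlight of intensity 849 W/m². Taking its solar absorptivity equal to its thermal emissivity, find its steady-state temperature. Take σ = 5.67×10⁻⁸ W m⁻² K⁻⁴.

T ≈ 350 K

Absorbed flux αS = emitted flux εσT⁴ (one radiating face); with α = ε, T = (S/σ)^(1/4).
T = (849 / 5.67×10⁻⁸)^(1/4) = (1.50×10^10)^(1/4).
T = 350 K.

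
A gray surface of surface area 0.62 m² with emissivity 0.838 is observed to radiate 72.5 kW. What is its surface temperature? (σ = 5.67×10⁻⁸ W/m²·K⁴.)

From P = εσAT⁴, T = (P / εσA)^(1/4) = (72500 / (0.838 × 5.67×10⁻⁸ × 0.620))^(1/4).
T = (2.46×10^12)^(1/4) = 1250 K.

T ≈ 1250 K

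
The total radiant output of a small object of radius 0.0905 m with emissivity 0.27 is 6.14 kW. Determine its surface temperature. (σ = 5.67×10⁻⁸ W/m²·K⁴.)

T ≈ 1410 K

A = 4πr² = 4π × (0.0905)² = 0.103 m².
From P = εσAT⁴, T = (P / εσA)^(1/4) = (6140 / (0.27 × 5.67×10⁻⁸ × 0.103))^(1/4).
T = (3.90×10^12)^(1/4) = 1410 K.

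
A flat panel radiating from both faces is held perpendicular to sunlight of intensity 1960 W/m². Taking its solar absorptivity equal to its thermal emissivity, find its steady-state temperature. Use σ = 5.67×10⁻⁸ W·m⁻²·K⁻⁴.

Absorbed flux αS = emitted flux 2εσT⁴ per unit area; with α = ε this gives T = (S/2σ)^(1/4).
T = (1960 / (2 × 5.67×10⁻⁸))^(1/4) = (1.73×10^10)^(1/4).
T = 363 K.

T ≈ 363 K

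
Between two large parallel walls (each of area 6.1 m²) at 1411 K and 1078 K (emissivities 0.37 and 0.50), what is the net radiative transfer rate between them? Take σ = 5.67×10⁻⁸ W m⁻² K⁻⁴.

For two large parallel gray plates, q = σ(T₁⁴ − T₂⁴) / (1/ε₁ + 1/ε₂ − 1).
1/ε₁ + 1/ε₂ − 1 = 1/0.37 + 1/0.50 − 1 = 3.703.
T₁⁴ − T₂⁴ = 3.96×10^12 − 1.35×10^12 = 2.61×10^12 K⁴.
q = 5.67×10⁻⁸ × 2.61×10^12 / 3.703 = 40000 W/m².
Q = q·A = 40000 × 6.1 = 2.44×10^5 W.

Q ≈ 2.44×10^5 W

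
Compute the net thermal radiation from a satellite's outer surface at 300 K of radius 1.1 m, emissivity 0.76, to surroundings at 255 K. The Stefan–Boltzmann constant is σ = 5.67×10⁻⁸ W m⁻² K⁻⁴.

Q ≈ 2540 W

A = 4πr² = 4π × (1.1)² = 15.2 m².
Q = εσA(T⁴ − T_s⁴). T⁴ − T_s⁴ = (300)⁴ − (255)⁴ = 8.10×10^9 − 4.23×10^9 = 3.87×10^9 K⁴.
Q = 0.76 × 5.67×10⁻⁸ × 15.2 × 3.87×10^9 = 2540 W.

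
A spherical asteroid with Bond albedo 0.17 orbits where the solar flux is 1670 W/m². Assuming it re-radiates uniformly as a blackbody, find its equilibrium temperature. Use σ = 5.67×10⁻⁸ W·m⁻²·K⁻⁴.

T ≈ 280 K

Power absorbed = (1−a)S·πR²; power emitted = 4πR²σT⁴. Equating and cancelling πR²:
T = ((1−a)S / 4σ)^(1/4) = (1390 / (4 × 5.67×10⁻⁸))^(1/4) = (6.11×10^9)^(1/4).
T = 280 K.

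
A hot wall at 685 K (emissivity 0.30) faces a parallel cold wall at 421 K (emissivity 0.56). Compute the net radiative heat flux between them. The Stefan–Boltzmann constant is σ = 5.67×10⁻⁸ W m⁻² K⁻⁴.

For two large parallel gray plates, q = σ(T₁⁴ − T₂⁴) / (1/ε₁ + 1/ε₂ − 1).
1/ε₁ + 1/ε₂ − 1 = 1/0.30 + 1/0.56 − 1 = 4.119.
T₁⁴ − T₂⁴ = 2.20×10^11 − 3.14×10^10 = 1.89×10^11 K⁴.
q = 5.67×10⁻⁸ × 1.89×10^11 / 4.119 = 2600 W/m².

q ≈ 2600 W/m²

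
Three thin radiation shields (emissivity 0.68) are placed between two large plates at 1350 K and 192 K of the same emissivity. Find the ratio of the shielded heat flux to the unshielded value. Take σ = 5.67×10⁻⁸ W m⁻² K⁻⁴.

ratio ≈ 0.250

With N identical shields there are N+1 = 4 gaps in series, each with the same radiative resistance, so the flux falls to 1/(N+1) of its unshielded value.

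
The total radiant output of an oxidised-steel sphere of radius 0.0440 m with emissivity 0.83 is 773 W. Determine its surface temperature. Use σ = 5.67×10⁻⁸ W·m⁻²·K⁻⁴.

T ≈ 906 K

A = 4πr² = 4π × (0.0440)² = 0.0243 m².
From P = εσAT⁴, T = (P / εσA)^(1/4) = (773 / (0.83 × 5.67×10⁻⁸ × 0.0243))^(1/4).
T = (6.75×10^11)^(1/4) = 906 K.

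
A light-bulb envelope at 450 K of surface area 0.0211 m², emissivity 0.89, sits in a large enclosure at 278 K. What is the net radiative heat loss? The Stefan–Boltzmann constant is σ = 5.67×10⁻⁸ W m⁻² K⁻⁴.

Q = εσA(T⁴ − T_s⁴). T⁴ − T_s⁴ = (450)⁴ − (278)⁴ = 4.10×10^10 − 5.97×10^9 = 3.50×10^10 K⁴.
Q = 0.89 × 5.67×10⁻⁸ × 0.0211 × 3.50×10^10 = 37.3 W.

Q ≈ 37.3 W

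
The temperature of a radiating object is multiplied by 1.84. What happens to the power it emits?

P ∝ T⁴, so the power scales as (1.84)⁴ = 11.5.

factor ≈ 11.5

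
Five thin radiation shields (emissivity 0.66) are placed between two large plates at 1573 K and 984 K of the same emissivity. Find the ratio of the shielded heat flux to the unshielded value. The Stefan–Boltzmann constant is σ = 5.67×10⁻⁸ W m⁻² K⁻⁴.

With N identical shields there are N+1 = 6 gaps in series, each with the same radiative resistance, so the flux falls to 1/(N+1) of its unshielded value.

ratio ≈ 0.167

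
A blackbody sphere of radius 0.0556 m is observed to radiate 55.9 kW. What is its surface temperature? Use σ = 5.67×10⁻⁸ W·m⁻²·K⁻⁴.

A = 4πr² = 4π × (0.0556)² = 0.0388 m².
From P = σAT⁴, T = (P / σA)^(1/4) = (55900 / (5.67×10⁻⁸ × 0.0388))^(1/4).
T = (2.54×10^13)^(1/4) = 2240 K.

T ≈ 2240 K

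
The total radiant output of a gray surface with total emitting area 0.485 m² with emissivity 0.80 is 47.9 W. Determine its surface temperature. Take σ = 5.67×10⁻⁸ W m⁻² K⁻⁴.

From P = εσAT⁴, T = (P / εσA)^(1/4) = (47.9 / (0.80 × 5.67×10⁻⁸ × 0.485))^(1/4).
T = (2.18×10^9)^(1/4) = 216 K.

T ≈ 216 K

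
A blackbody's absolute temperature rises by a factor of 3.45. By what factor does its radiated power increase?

factor ≈ 142

P ∝ T⁴, so the power scales as (3.45)⁴ = 142.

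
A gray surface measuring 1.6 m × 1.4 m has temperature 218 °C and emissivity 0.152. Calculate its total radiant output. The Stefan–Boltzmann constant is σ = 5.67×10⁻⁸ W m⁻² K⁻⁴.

A = 1.6 × 1.4 = 2.24 m².
218 °C = 491 K.
P = εσAT⁴ = 0.152 × 5.67×10⁻⁸ × 2.24 × (491)⁴ = 0.152 × 5.67×10⁻⁸ × 2.24 × 5.81×10^10.
P = 1120 W.

P ≈ 1120 W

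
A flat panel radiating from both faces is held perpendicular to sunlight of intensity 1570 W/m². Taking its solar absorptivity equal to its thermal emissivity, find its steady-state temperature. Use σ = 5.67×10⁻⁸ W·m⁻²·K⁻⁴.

T ≈ 343 K

Absorbed flux αS = emitted flux 2εσT⁴ per unit area; with α = ε this gives T = (S/2σ)^(1/4).
T = (1570 / (2 × 5.67×10⁻⁸))^(1/4) = (1.38×10^10)^(1/4).
T = 343 K.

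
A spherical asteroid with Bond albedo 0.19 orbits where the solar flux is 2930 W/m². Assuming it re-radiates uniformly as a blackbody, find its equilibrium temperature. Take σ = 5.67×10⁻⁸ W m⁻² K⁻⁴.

T ≈ 320 K

Power absorbed = (1−a)S·πR²; power emitted = 4πR²σT⁴. Equating and cancelling πR²:
T = ((1−a)S / 4σ)^(1/4) = (2370 / (4 × 5.67×10⁻⁸))^(1/4) = (1.05×10^10)^(1/4).
T = 320 K.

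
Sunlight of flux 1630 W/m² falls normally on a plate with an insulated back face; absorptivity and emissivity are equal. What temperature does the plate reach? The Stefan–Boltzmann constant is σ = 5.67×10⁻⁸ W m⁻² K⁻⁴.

T ≈ 412 K

Absorbed flux αS = emitted flux εσT⁴ (one radiating face); with α = ε, T = (S/σ)^(1/4).
T = (1630 / 5.67×10⁻⁸)^(1/4) = (2.87×10^10)^(1/4).
T = 412 K.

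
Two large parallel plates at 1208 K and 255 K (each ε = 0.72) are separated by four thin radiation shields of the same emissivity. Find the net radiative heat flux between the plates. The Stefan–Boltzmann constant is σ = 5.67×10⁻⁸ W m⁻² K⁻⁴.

q ≈ 13600 W/m²

Each of the 5 gaps contributes resistance (2/ε − 1) = 2/0.72 − 1 = 1.778; total = 8.889.
q = σ(T₁⁴ − T₂⁴) / 8.889 = 5.67×10⁻⁸ × 2.13×10^12 / 8.889 = 13600 W/m².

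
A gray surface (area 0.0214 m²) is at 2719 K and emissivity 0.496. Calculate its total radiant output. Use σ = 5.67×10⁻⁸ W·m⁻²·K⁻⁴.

P ≈ 32900 W

Stefan–Boltzmann: P = εσAT⁴ = 0.496 × 5.67×10⁻⁸ × 0.0214 × (2719)⁴ = 0.496 × 5.67×10⁻⁸ × 0.0214 × 5.47×10^13.
P = 32900 W.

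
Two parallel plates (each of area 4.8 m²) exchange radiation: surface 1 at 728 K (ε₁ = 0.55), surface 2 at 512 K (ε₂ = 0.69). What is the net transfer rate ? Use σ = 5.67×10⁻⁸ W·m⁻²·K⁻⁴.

Q ≈ 25500 W

For two large parallel gray plates, q = σ(T₁⁴ − T₂⁴) / (1/ε₁ + 1/ε₂ − 1).
1/ε₁ + 1/ε₂ − 1 = 1/0.55 + 1/0.69 − 1 = 2.267.
T₁⁴ − T₂⁴ = 2.81×10^11 − 6.87×10^10 = 2.12×10^11 K⁴.
q = 5.67×10⁻⁸ × 2.12×10^11 / 2.267 = 5310 W/m².
Q = q·A = 5310 × 4.8 = 25500 W.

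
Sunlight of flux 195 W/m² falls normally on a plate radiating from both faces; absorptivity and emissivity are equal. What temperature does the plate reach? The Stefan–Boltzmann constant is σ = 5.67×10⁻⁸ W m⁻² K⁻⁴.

T ≈ 204 K

Absorbed flux αS = emitted flux 2εσT⁴ per unit area; with α = ε this gives T = (S/2σ)^(1/4).
T = (195 / (2 × 5.67×10⁻⁸))^(1/4) = (1.72×10^9)^(1/4).
T = 204 K.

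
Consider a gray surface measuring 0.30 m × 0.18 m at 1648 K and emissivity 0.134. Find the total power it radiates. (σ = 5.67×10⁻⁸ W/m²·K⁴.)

P ≈ 3030 W

A = 0.30 × 0.18 = 0.0540 m².
Stefan–Boltzmann: P = εσAT⁴ = 0.134 × 5.67×10⁻⁸ × 0.0540 × (1648)⁴ = 0.134 × 5.67×10⁻⁸ × 0.0540 × 7.38×10^12.
P = 3030 W.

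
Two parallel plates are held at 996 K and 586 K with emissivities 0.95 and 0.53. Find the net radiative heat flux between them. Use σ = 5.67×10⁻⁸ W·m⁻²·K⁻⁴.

q ≈ 25300 W/m²

For two large parallel gray plates, q = σ(T₁⁴ − T₂⁴) / (1/ε₁ + 1/ε₂ − 1).
1/ε₁ + 1/ε₂ − 1 = 1/0.95 + 1/0.53 − 1 = 1.939.
T₁⁴ − T₂⁴ = 9.84×10^11 − 1.18×10^11 = 8.66×10^11 K⁴.
q = 5.67×10⁻⁸ × 8.66×10^11 / 1.939 = 25300 W/m².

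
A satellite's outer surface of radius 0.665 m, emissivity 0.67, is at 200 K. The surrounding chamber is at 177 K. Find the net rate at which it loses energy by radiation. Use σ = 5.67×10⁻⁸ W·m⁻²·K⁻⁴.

Q ≈ 131 W

A = 4πr² = 4π × (0.665)² = 5.56 m².
Q = εσA(T⁴ − T_s⁴). T⁴ − T_s⁴ = (200)⁴ − (177)⁴ = 1.60×10^9 − 9.82×10^8 = 6.18×10^8 K⁴.
Q = 0.67 × 5.67×10⁻⁸ × 5.56 × 6.18×10^8 = 131 W.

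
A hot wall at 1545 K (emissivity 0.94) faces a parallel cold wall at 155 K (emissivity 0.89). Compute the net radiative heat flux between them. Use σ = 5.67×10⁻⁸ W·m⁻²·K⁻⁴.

q ≈ 2.72×10^5 W/m²

For two large parallel gray plates, q = σ(T₁⁴ − T₂⁴) / (1/ε₁ + 1/ε₂ − 1).
1/ε₁ + 1/ε₂ − 1 = 1/0.94 + 1/0.89 − 1 = 1.187.
T₁⁴ − T₂⁴ = 5.70×10^12 − 5.77×10^8 = 5.70×10^12 K⁴.
q = 5.67×10⁻⁸ × 5.70×10^12 / 1.187 = 2.72×10^5 W/m².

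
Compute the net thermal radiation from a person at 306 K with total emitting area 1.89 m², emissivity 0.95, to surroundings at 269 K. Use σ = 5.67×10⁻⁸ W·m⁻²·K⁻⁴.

Q = εσA(T⁴ − T_s⁴). T⁴ − T_s⁴ = (306)⁴ − (269)⁴ = 8.77×10^9 − 5.24×10^9 = 3.53×10^9 K⁴.
Q = 0.95 × 5.67×10⁻⁸ × 1.89 × 3.53×10^9 = 360 W.

Q ≈ 360 W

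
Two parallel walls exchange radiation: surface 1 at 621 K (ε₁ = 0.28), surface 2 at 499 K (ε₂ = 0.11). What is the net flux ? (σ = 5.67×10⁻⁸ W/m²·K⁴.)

For two large parallel gray plates, q = σ(T₁⁴ − T₂⁴) / (1/ε₁ + 1/ε₂ − 1).
1/ε₁ + 1/ε₂ − 1 = 1/0.28 + 1/0.11 − 1 = 11.66.
T₁⁴ − T₂⁴ = 1.49×10^11 − 6.20×10^10 = 8.67×10^10 K⁴.
q = 5.67×10⁻⁸ × 8.67×10^10 / 11.66 = 422 W/m².

q ≈ 422 W/m²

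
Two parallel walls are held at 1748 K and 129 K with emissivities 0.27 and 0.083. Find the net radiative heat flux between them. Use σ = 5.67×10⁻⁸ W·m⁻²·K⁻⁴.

For two large parallel gray plates, q = σ(T₁⁴ − T₂⁴) / (1/ε₁ + 1/ε₂ − 1).
1/ε₁ + 1/ε₂ − 1 = 1/0.27 + 1/0.083 − 1 = 14.75.
T₁⁴ − T₂⁴ = 9.34×10^12 − 2.77×10^8 = 9.34×10^12 K⁴.
q = 5.67×10⁻⁸ × 9.34×10^12 / 14.75 = 35900 W/m².

q ≈ 35900 W/m²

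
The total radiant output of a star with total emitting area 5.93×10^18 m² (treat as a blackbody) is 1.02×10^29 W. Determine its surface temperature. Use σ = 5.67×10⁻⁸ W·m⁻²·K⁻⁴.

T ≈ 23500 K

From P = σAT⁴, T = (P / σA)^(1/4) = (1.02×10^29 / (5.67×10⁻⁸ × 5.93×10^18))^(1/4).
T = (3.03×10^17)^(1/4) = 23500 K.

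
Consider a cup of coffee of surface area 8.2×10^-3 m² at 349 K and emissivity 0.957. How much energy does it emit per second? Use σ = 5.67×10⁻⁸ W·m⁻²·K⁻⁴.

P = εσAT⁴ = 0.957 × 5.67×10⁻⁸ × 8.20×10^-3 × (349)⁴ = 0.957 × 5.67×10⁻⁸ × 8.20×10^-3 × 1.48×10^10.
P = 6.60 W.

P ≈ 6.60 W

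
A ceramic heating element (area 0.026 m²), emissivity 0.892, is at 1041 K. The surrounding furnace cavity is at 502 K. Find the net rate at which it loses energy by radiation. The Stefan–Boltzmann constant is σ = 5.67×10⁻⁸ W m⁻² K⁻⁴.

Q ≈ 1460 W

Q = εσA(T⁴ − T_s⁴). T⁴ − T_s⁴ = (1041)⁴ − (502)⁴ = 1.17×10^12 − 6.35×10^10 = 1.11×10^12 K⁴.
Q = 0.892 × 5.67×10⁻⁸ × 0.0260 × 1.11×10^12 = 1460 W.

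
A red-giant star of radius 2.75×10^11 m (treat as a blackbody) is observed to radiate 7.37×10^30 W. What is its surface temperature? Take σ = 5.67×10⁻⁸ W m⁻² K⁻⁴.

T ≈ 3420 K

A = 4πr² = 4π × (2.75×10^11)² = 9.50×10^23 m².
From P = σAT⁴, T = (P / σA)^(1/4) = (7.37×10^30 / (5.67×10⁻⁸ × 9.50×10^23))^(1/4).
T = (1.37×10^14)^(1/4) = 3420 K.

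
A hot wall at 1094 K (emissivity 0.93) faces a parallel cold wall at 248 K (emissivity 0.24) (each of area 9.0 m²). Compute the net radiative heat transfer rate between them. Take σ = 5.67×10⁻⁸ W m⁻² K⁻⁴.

For two large parallel gray plates, q = σ(T₁⁴ − T₂⁴) / (1/ε₁ + 1/ε₂ − 1).
1/ε₁ + 1/ε₂ − 1 = 1/0.93 + 1/0.24 − 1 = 4.242.
T₁⁴ − T₂⁴ = 1.43×10^12 − 3.78×10^9 = 1.43×10^12 K⁴.
q = 5.67×10⁻⁸ × 1.43×10^12 / 4.242 = 19100 W/m².
Q = q·A = 19100 × 9.0 = 1.72×10^5 W.

Q ≈ 1.72×10^5 W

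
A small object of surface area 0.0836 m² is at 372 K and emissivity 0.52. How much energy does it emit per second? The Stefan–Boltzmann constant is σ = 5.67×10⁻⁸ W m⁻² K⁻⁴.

P = εσAT⁴ = 0.52 × 5.67×10⁻⁸ × 0.0836 × (372)⁴ = 0.52 × 5.67×10⁻⁸ × 0.0836 × 1.92×10^10.
P = 47.2 W.

P ≈ 47.2 W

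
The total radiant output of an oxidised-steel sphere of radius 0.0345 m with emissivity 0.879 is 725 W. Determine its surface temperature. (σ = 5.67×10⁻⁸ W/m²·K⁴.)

A = 4πr² = 4π × (0.0345)² = 0.0150 m².
From P = εσAT⁴, T = (P / εσA)^(1/4) = (725 / (0.879 × 5.67×10⁻⁸ × 0.0150))^(1/4).
T = (9.73×10^11)^(1/4) = 993 K.

T ≈ 993 K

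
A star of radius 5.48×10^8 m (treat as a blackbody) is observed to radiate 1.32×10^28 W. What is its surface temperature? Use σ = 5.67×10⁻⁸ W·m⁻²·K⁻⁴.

A = 4πr² = 4π × (5.48×10^8)² = 3.77×10^18 m².
From P = σAT⁴, T = (P / σA)^(1/4) = (1.32×10^28 / (5.67×10⁻⁸ × 3.77×10^18))^(1/4).
T = (6.17×10^16)^(1/4) = 15800 K.

T ≈ 15800 K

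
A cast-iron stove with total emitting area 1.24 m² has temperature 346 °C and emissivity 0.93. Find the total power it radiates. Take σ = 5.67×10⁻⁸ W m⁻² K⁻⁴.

P ≈ 9600 W

346 °C = 619 K.
P = εσAT⁴ = 0.93 × 5.67×10⁻⁸ × 1.24 × (619)⁴ = 0.93 × 5.67×10⁻⁸ × 1.24 × 1.47×10^11.
P = 9600 W.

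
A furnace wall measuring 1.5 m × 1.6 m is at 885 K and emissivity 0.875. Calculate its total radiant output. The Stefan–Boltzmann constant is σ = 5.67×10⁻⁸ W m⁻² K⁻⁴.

P ≈ 73000 W

A = 1.5 × 1.6 = 2.40 m².
P = εσAT⁴ = 0.875 × 5.67×10⁻⁸ × 2.40 × (885)⁴ = 0.875 × 5.67×10⁻⁸ × 2.40 × 6.13×10^11.
P = 73000 W.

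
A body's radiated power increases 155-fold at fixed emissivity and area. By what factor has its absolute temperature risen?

factor ≈ 3.53

P ∝ T⁴ ⇒ T ∝ P^(1/4), so T scales by (155)^(1/4) = 3.53.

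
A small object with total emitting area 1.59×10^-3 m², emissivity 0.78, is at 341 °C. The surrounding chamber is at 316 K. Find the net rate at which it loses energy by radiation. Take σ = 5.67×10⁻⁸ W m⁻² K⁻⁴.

Q ≈ 9.29 W

Convert: 341 °C = 614 K.
Q = εσA(T⁴ − T_s⁴). T⁴ − T_s⁴ = (614)⁴ − (316)⁴ = 1.42×10^11 − 9.97×10^9 = 1.32×10^11 K⁴.
Q = 0.78 × 5.67×10⁻⁸ × 1.59×10^-3 × 1.32×10^11 = 9.29 W.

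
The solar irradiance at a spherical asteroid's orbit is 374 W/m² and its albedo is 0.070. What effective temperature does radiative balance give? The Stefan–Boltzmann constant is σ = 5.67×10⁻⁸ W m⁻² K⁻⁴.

Power absorbed = (1−a)S·πR²; power emitted = 4πR²σT⁴. Equating and cancelling πR²:
T = ((1−a)S / 4σ)^(1/4) = (348 / (4 × 5.67×10⁻⁸))^(1/4) = (1.53×10^9)^(1/4).
T = 198 K.

T ≈ 198 K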